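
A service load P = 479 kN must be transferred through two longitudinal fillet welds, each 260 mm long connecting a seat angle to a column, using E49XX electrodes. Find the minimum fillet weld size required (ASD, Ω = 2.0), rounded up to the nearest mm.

E49XX → F_EXX = 490 MPa.
Total weld length L = 520 mm.
Required throat t_e = P × Ω / (0.6 F_EXX × L) = 479 × 2.0 / (0.6 × 490 × 520 × 10⁻³) = 6.266 mm.
Required leg w = t_e / 0.707 = 8.863 mm → use 9 mm.

w = 9 mm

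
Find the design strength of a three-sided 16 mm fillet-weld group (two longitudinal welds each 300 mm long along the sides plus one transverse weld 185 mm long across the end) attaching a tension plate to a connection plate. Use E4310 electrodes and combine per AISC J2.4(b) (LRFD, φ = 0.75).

E43XX → F_EXX = 430 MPa.
t_e = 0.707 × 16 = 11.31 mm.
R_nwl = 0.6 × 430 × 11.31 × 600 × 10⁻³ = 1751 kN (longitudinal, 2 welds).
R_nwt = 0.6 × 430 × 11.31 × 185 × 10⁻³ = 539.9 kN (transverse, base value).
(i) R_nwl + R_nwt = 2291 kN; (ii) 0.85 R_nwl + 1.5 R_nwt = 2298 kN.
R_n = max = 2298 kN [governs: (ii)]; φR_n = 1724 kN.

φR_n ≈ 1720 kN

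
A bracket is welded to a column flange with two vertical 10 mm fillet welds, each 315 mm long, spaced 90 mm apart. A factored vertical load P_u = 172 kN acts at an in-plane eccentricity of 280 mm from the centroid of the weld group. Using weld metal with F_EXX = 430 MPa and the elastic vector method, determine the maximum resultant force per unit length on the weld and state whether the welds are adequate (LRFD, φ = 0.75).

f_max ≈ 1320 N/mm; adequate

Total weld length L_w = 630 mm. Treat welds as unit-width lines.
Polar moment about centroid: J = 2[d³/12 + d(b/2)²] = 2[315³/12 + 315×45²] = 6485000 mm³.
Direct shear f_v = P/L_w = 172×10³ / 630 = 273 N/mm (vertical).
Torsion M = P·e = 172×10³ × 280 = 48160000 N·mm.
Critical point at (x, y) = (45, 157.5) from centroid. f_tx = M·y/J = 1170 N/mm; f_ty = M·x/J = 334.2 N/mm.
Resultant f_max = √[f_tx² + (f_v + f_ty)²] = √[1170² + (273 + 334.2)²] = 1318 N/mm.
Capacity per unit length: φr_n = 0.75 × 0.6 × 430 × (0.707 × 10) = 1368 N/mm.
1318 ≤ 1368 → adequate.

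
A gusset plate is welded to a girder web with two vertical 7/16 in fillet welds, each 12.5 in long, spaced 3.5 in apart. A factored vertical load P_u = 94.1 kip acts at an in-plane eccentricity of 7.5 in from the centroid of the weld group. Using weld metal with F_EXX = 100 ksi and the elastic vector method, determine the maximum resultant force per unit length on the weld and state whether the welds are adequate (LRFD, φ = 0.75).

f_max ≈ 12.9 kip/in; adequate

Total weld length L_w = 25 in. Treat welds as unit-width lines.
Polar moment about centroid: J = 2[d³/12 + d(b/2)²] = 2[12.5³/12 + 12.5×1.75²] = 402.1 in³.
Direct shear f_v = P/L_w = 94.1 / 25 = 3.764 kip/in (vertical).
Torsion M = P·e = 94.1 × 7.5 = 705.75 kip·in.
Critical point at (x, y) = (1.75, 6.25) from centroid. f_tx = M·y/J = 10.97 kip/in; f_ty = M·x/J = 3.072 kip/in.
Resultant f_max = √[f_tx² + (f_v + f_ty)²] = √[10.97² + (3.764 + 3.072)²] = 12.93 kip/in.
Capacity per unit length: φr_n = 0.75 × 0.6 × 100 × (0.707 × 0.4375) = 13.92 kip/in.
12.93 ≤ 13.92 → adequate.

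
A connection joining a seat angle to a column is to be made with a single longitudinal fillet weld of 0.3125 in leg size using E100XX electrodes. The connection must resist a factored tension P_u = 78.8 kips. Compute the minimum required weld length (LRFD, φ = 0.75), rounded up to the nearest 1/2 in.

L = 8 in

E100XX → F_EXX = 100 ksi.
Throat t_e = 0.707 × 0.3125 = 0.2209 in.
φr_n = 0.75 × 0.6 × 100 × 0.2209 = 9.942 kips/in.
L_req = P_u / φr_n = 78.8 / 9.942 = 7.926 in total.
Round up → use L = 8 in.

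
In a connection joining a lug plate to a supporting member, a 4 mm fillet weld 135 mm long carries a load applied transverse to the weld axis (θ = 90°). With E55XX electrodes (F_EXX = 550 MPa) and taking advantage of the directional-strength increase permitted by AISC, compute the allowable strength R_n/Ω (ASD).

t_e = 0.707 × 4 = 2.828 mm; A_we = 2.828 × 135 = 381.8 mm².
Directional factor: 1.0 + 0.5 sin^1.5(90°) = 1.5.
F_nw = 0.6 × 550 × 1.5 = 495 MPa.
R_n/Ω = (495 × 381.8) / 2.0 × 10⁻³ = 94.49 kN.

R_n/Ω ≈ 94.5 kN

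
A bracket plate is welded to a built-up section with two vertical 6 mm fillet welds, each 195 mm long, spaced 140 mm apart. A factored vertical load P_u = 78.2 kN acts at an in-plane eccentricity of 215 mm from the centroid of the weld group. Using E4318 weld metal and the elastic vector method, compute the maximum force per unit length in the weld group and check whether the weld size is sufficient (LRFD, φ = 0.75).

E43XX → F_EXX = 430 MPa.
Total weld length L_w = 390 mm. Treat welds as unit-width lines.
Polar moment about centroid: J = 2[d³/12 + d(b/2)²] = 2[195³/12 + 195×70²] = 3147000 mm³.
Direct shear f_v = P/L_w = 78.2×10³ / 390 = 200.5 N/mm (vertical).
Torsion M = P·e = 78.2×10³ × 215 = 16813000 N·mm.
Critical point at (x, y) = (70, 97.5) from centroid. f_tx = M·y/J = 520.9 N/mm; f_ty = M·x/J = 374 N/mm.
Resultant f_max = √[f_tx² + (f_v + f_ty)²] = √[520.9² + (200.5 + 374)²] = 775.5 N/mm.
Capacity per unit length: φr_n = 0.75 × 0.6 × 430 × (0.707 × 6) = 820.8 N/mm.
775.5 ≤ 820.8 → adequate.

f_max ≈ 776 N/mm; adequate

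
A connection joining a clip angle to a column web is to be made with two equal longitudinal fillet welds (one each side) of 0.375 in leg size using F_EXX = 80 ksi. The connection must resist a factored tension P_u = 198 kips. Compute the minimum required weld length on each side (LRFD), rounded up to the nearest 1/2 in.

Throat t_e = 0.707 × 0.375 = 0.2651 in.
φr_n = 0.75 × 0.6 × 80 × 0.2651 = 9.544 kips/in.
L_req = P_u / φr_n = 198 / 9.544 = 20.74 in total.
Per side: 20.74 / 2 = 10.37 in.
Round up → use L = 10.5 in on each side.

L = 10.5 in on each side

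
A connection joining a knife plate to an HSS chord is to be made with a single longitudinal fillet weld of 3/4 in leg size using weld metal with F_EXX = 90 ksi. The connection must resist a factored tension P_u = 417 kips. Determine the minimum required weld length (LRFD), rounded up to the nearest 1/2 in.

Throat t_e = 0.707 × 0.75 = 0.5302 in.
φr_n = 0.75 × 0.6 × 90 × 0.5302 = 21.48 kips/in.
L_req = P_u / φr_n = 417 / 21.48 = 19.42 in total.
Round up → use L = 19.5 in.

L = 19.5 in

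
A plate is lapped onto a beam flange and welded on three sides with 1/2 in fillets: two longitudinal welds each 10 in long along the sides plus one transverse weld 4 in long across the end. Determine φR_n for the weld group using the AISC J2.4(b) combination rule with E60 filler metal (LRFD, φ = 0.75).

E60XX → F_EXX = 60 ksi.
t_e = 0.707 × 0.5 = 0.3535 in.
R_nwl = 0.6 × 60 × 0.3535 × 20 = 254.5 kip (longitudinal, 2 welds).
R_nwt = 0.6 × 60 × 0.3535 × 4 = 50.9 kip (transverse, base value).
(i) R_nwl + R_nwt = 305.4 kip; (ii) 0.85 R_nwl + 1.5 R_nwt = 292.7 kip.
R_n = max = 305.4 kip [governs: (i)]; φR_n = 229.1 kip.

φR_n ≈ 229 kip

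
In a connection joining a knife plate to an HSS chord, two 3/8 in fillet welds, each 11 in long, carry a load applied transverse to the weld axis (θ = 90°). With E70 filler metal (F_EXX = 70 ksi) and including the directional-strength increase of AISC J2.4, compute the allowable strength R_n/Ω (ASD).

R_n/Ω ≈ 184 kip

t_e = 0.707 × 0.375 = 0.2651 in; A_we = 0.2651 × 22 = 5.833 in².
Directional factor: 1.0 + 0.5 sin^1.5(90°) = 1.5.
F_nw = 0.6 × 70 × 1.5 = 63 ksi.
R_n/Ω = (63 × 5.833) / 2.0 = 183.7 kip.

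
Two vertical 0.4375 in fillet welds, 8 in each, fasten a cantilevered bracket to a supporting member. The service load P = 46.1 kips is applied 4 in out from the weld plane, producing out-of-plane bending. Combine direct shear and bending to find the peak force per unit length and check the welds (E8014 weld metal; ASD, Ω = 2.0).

E80XX → F_EXX = 80 ksi.
L_w = 2 × 8 = 16 in; section modulus (unit throat) S = 2 × L²/6 = 21.33 in².
Direct shear f_v = P/L_w = 46.1/16 = 2.881 kip/in.
Moment M = P × e = 46.1 × 4 = 184.4 kip·in; bending f_b = M/S = 8.644 kip/in.
f_max = √(f_v² + f_b²) = √(2.881² + 8.644²) = 9.111 kip/in.
r_n/Ω = (1/2.0) × 0.6 × 80 × (0.707 × 0.4375) = 7.423 kip/in → NOT adequate.

f_max ≈ 9.11 kip/in; NOT adequate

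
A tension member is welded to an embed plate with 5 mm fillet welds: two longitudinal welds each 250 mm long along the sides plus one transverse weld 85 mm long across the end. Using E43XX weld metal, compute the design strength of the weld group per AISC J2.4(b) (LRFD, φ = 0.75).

φR_n ≈ 400 kN

E43XX → F_EXX = 430 MPa.
t_e = 0.707 × 5 = 3.535 mm.
R_nwl = 0.6 × 430 × 3.535 × 500 × 10⁻³ = 456 kN (longitudinal, 2 welds).
R_nwt = 0.6 × 430 × 3.535 × 85 × 10⁻³ = 77.52 kN (transverse, base value).
(i) R_nwl + R_nwt = 533.5 kN; (ii) 0.85 R_nwl + 1.5 R_nwt = 503.9 kN.
R_n = max = 533.5 kN [governs: (i)]; φR_n = 400.2 kN.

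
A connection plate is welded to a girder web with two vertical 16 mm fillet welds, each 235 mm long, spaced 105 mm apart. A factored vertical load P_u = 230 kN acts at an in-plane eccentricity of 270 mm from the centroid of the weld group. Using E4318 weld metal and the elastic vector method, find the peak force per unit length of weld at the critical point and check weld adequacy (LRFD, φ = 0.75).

E43XX → F_EXX = 430 MPa.
Total weld length L_w = 470 mm. Treat welds as unit-width lines.
Polar moment about centroid: J = 2[d³/12 + d(b/2)²] = 2[235³/12 + 235×52.5²] = 3458000 mm³.
Direct shear f_v = P/L_w = 230×10³ / 470 = 489.4 N/mm (vertical).
Torsion M = P·e = 230×10³ × 270 = 62100000 N·mm.
Critical point at (x, y) = (52.5, 117.5) from centroid. f_tx = M·y/J = 2110 N/mm; f_ty = M·x/J = 942.7 N/mm.
Resultant f_max = √[f_tx² + (f_v + f_ty)²] = √[2110² + (489.4 + 942.7)²] = 2550 N/mm.
Capacity per unit length: φr_n = 0.75 × 0.6 × 430 × (0.707 × 16) = 2189 N/mm.
2550 > 2189 → NOT adequate.

f_max ≈ 2550 N/mm; NOT adequate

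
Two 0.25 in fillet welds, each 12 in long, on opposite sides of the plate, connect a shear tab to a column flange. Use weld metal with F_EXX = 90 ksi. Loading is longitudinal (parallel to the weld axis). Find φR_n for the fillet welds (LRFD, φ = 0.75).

Effective throat t_e = 0.707 × 0.25 = 0.1767 in.
Total length L = 24 in; A_we = 0.1767 × 24 = 4.242 in².
F_nw = 0.6 F_EXX = 0.6 × 90 = 54 ksi.
φR_n = 0.75 × 54 × 4.242 = 171.8 kip.

φR_n ≈ 172 kip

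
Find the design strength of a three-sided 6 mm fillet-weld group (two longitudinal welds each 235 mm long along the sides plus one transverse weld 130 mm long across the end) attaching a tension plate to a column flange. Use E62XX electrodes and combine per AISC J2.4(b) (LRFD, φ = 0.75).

φR_n ≈ 710 kN

E62XX → F_EXX = 620 MPa.
t_e = 0.707 × 6 = 4.242 mm.
R_nwl = 0.6 × 620 × 4.242 × 470 × 10⁻³ = 741.7 kN (longitudinal, 2 welds).
R_nwt = 0.6 × 620 × 4.242 × 130 × 10⁻³ = 205.1 kN (transverse, base value).
(i) R_nwl + R_nwt = 946.8 kN; (ii) 0.85 R_nwl + 1.5 R_nwt = 938.1 kN.
R_n = max = 946.8 kN [governs: (i)]; φR_n = 710.1 kN.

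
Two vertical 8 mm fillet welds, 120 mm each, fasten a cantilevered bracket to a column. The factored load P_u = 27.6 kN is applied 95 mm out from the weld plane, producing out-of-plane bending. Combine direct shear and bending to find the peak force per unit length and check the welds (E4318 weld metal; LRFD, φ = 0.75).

E43XX → F_EXX = 430 MPa.
L_w = 2 × 120 = 240 mm; section modulus (unit throat) S = 2 × L²/6 = 4800 mm².
Direct shear f_v = P/L_w = 27.6×10³/240 = 115 N/mm.
Moment M = P × e = 27.6×10³ × 95 = 2622000 N·mm; bending f_b = M/S = 546.2 N/mm.
f_max = √(f_v² + f_b²) = √(115² + 546.2²) = 558.2 N/mm.
φr_n = 0.75 × 0.6 × 430 × (0.707 × 8) = 1094 N/mm → adequate.

f_max ≈ 558 N/mm; adequate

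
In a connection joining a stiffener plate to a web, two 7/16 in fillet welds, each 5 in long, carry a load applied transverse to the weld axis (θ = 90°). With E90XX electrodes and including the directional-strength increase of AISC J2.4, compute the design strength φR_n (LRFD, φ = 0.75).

E90XX → F_EXX = 90 ksi.
t_e = 0.707 × 0.4375 = 0.3093 in; A_we = 0.3093 × 10 = 3.093 in².
Directional factor: 1.0 + 0.5 sin^1.5(90°) = 1.5.
F_nw = 0.6 × 90 × 1.5 = 81 ksi.
φR_n = 0.75 × 81 × 3.093 = 187.9 kip.

φR_n ≈ 188 kip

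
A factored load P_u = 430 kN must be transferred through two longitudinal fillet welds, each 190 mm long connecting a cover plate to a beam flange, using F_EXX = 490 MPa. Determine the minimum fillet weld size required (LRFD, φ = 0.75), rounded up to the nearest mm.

w = 8 mm

Total weld length L = 380 mm.
Required throat t_e = P_u / (φ × 0.6 F_EXX × L) = 430 / (0.75 × 0.6 × 490 × 380 × 10⁻³) = 5.132 mm.
Required leg w = t_e / 0.707 = 7.259 mm → use 8 mm.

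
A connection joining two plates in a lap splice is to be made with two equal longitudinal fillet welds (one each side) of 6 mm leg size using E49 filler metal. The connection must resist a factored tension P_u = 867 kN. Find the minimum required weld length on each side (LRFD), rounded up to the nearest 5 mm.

L = 465 mm on each side

E49XX → F_EXX = 490 MPa.
Throat t_e = 0.707 × 6 = 4.242 mm.
φr_n = 0.75 × 0.6 × 490 × 4.242 × 10⁻³ = 0.9354 kN/mm.
L_req = P_u / φr_n = 867 / 0.9354 = 926.9 mm total.
Per side: 926.9 / 2 = 463.5 mm.
Round up → use L = 465 mm on each side.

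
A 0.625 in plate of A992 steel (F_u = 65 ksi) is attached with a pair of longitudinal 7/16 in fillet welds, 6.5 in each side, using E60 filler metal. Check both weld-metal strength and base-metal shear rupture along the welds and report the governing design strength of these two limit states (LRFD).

E60XX → F_EXX = 60 ksi.
t_e = 0.707 × 0.4375 = 0.3093 in; L = 13 in.
Weld metal: φR_n = 0.75 × 0.6 × 60 × 0.3093 × 13 = 108.6 kips.
Base metal (shear rupture): φR_n = 0.75 × 0.6 × 65 × 0.625 × 13 = 237.7 kips.
Governing: weld metal.

φR_n ≈ 109 kips (weld metal governs)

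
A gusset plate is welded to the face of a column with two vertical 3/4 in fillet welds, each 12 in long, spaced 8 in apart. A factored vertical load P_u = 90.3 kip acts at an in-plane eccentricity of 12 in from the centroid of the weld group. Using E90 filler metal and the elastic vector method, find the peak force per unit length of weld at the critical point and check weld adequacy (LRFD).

E90XX → F_EXX = 90 ksi.
Total weld length L_w = 24 in. Treat welds as unit-width lines.
Polar moment about centroid: J = 2[d³/12 + d(b/2)²] = 2[12³/12 + 12×4²] = 672 in³.
Direct shear f_v = P/L_w = 90.3 / 24 = 3.762 kip/in (vertical).
Torsion M = P·e = 90.3 × 12 = 1083.6 kip·in.
Critical point at (x, y) = (4, 6) from centroid. f_tx = M·y/J = 9.675 kip/in; f_ty = M·x/J = 6.45 kip/in.
Resultant f_max = √[f_tx² + (f_v + f_ty)²] = √[9.675² + (3.762 + 6.45)²] = 14.07 kip/in.
Capacity per unit length: φr_n = 0.75 × 0.6 × 90 × (0.707 × 0.75) = 21.48 kip/in.
14.07 ≤ 21.48 → adequate.

f_max ≈ 14.1 kip/in; adequate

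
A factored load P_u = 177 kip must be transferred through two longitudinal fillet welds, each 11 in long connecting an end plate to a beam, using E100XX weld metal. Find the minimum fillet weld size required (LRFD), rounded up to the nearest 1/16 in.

E100XX → F_EXX = 100 ksi.
Total weld length L = 22 in.
Required throat t_e = P_u / (φ × 0.6 F_EXX × L) = 177 / (0.75 × 0.6 × 100 × 22) = 0.1788 in.
Required leg w = t_e / 0.707 = 0.2529 in → use 5/16 in.

w = 5/16 in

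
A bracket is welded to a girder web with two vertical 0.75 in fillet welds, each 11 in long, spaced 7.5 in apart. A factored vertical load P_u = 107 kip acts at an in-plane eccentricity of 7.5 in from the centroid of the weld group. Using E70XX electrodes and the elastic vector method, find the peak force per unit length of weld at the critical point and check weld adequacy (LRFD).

f_max ≈ 13.4 kip/in; adequate

E70XX → F_EXX = 70 ksi.
Total weld length L_w = 22 in. Treat welds as unit-width lines.
Polar moment about centroid: J = 2[d³/12 + d(b/2)²] = 2[11³/12 + 11×3.75²] = 531.2 in³.
Direct shear f_v = P/L_w = 107 / 22 = 4.864 kip/in (vertical).
Torsion M = P·e = 107 × 7.5 = 802.5 kip·in.
Critical point at (x, y) = (3.75, 5.5) from centroid. f_tx = M·y/J = 8.309 kip/in; f_ty = M·x/J = 5.665 kip/in.
Resultant f_max = √[f_tx² + (f_v + f_ty)²] = √[8.309² + (4.864 + 5.665)²] = 13.41 kip/in.
Capacity per unit length: φr_n = 0.75 × 0.6 × 70 × (0.707 × 0.75) = 16.7 kip/in.
13.41 ≤ 16.7 → adequate.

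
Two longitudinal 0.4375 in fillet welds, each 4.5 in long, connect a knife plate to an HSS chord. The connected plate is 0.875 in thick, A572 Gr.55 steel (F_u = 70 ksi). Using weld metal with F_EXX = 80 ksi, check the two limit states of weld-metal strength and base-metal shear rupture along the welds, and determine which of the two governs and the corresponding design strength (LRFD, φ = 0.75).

t_e = 0.707 × 0.4375 = 0.3093 in; L = 9 in.
Weld metal: φR_n = 0.75 × 0.6 × 80 × 0.3093 × 9 = 100.2 kips.
Base metal (shear rupture): φR_n = 0.75 × 0.6 × 70 × 0.875 × 9 = 248.1 kips.
Governing: weld metal.

φR_n ≈ 100 kips (weld metal governs)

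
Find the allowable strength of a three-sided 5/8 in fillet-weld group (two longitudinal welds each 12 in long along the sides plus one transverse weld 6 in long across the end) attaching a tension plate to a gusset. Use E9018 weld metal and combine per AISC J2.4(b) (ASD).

E90XX → F_EXX = 90 ksi.
t_e = 0.707 × 0.625 = 0.4419 in.
R_nwl = 0.6 × 90 × 0.4419 × 24 = 572.7 kip (longitudinal, 2 welds).
R_nwt = 0.6 × 90 × 0.4419 × 6 = 143.2 kip (transverse, base value).
(i) R_nwl + R_nwt = 715.8 kip; (ii) 0.85 R_nwl + 1.5 R_nwt = 701.5 kip.
R_n = max = 715.8 kip [governs: (i)]; R_n/Ω = 357.9 kip.

R_n/Ω ≈ 358 kip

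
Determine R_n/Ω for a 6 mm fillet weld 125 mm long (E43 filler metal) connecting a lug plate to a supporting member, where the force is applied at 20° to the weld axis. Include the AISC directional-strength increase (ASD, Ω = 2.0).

R_n/Ω ≈ 75.2 kN

E43XX → F_EXX = 430 MPa.
t_e = 0.707 × 6 = 4.242 mm; A_we = 4.242 × 125 = 530.2 mm².
Directional factor: 1.0 + 0.5 sin^1.5(20°) = 1.1.
F_nw = 0.6 × 430 × 1.1 = 283.8 MPa.
R_n/Ω = (283.8 × 530.2) / 2.0 × 10⁻³ = 75.24 kN.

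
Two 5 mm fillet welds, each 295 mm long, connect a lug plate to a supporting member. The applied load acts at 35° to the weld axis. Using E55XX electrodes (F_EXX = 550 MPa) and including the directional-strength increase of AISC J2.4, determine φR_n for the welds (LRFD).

φR_n ≈ 628 kN

t_e = 0.707 × 5 = 3.535 mm; A_we = 3.535 × 590 = 2086 mm².
Directional factor: 1.0 + 0.5 sin^1.5(35°) = 1.217.
F_nw = 0.6 × 550 × 1.217 = 401.7 MPa.
φR_n = 0.75 × 401.7 × 2086 × 10⁻³ = 628.3 kN.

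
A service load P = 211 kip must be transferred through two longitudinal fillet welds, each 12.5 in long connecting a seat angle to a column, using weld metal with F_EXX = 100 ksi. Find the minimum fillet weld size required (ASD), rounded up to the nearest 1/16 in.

Total weld length L = 25 in.
Required throat t_e = P × Ω / (0.6 F_EXX × L) = 211 × 2.0 / (0.6 × 100 × 25) = 0.2813 in.
Required leg w = t_e / 0.707 = 0.3979 in → use 7/16 in.

w = 7/16 in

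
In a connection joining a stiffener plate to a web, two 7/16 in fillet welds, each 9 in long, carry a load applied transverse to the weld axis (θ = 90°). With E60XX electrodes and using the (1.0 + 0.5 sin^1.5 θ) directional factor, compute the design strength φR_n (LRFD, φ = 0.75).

E60XX → F_EXX = 60 ksi.
t_e = 0.707 × 0.4375 = 0.3093 in; A_we = 0.3093 × 18 = 5.568 in².
Directional factor: 1.0 + 0.5 sin^1.5(90°) = 1.5.
F_nw = 0.6 × 60 × 1.5 = 54 ksi.
φR_n = 0.75 × 54 × 5.568 = 225.5 kips.

φR_n ≈ 225 kips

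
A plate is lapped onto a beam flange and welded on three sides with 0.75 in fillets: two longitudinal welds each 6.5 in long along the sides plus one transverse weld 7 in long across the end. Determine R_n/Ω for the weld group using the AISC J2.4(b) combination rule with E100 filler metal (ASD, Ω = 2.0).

E100XX → F_EXX = 100 ksi.
t_e = 0.707 × 0.75 = 0.5302 in.
R_nwl = 0.6 × 100 × 0.5302 × 13 = 413.6 kips (longitudinal, 2 welds).
R_nwt = 0.6 × 100 × 0.5302 × 7 = 222.7 kips (transverse, base value).
(i) R_nwl + R_nwt = 636.3 kips; (ii) 0.85 R_nwl + 1.5 R_nwt = 685.6 kips.
R_n = max = 685.6 kips [governs: (ii)]; R_n/Ω = 342.8 kips.

R_n/Ω ≈ 343 kips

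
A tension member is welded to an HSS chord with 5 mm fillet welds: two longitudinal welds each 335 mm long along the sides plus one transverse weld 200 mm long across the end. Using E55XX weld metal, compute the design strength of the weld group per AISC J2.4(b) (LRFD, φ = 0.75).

φR_n ≈ 761 kN

E55XX → F_EXX = 550 MPa.
t_e = 0.707 × 5 = 3.535 mm.
R_nwl = 0.6 × 550 × 3.535 × 670 × 10⁻³ = 781.6 kN (longitudinal, 2 welds).
R_nwt = 0.6 × 550 × 3.535 × 200 × 10⁻³ = 233.3 kN (transverse, base value).
(i) R_nwl + R_nwt = 1015 kN; (ii) 0.85 R_nwl + 1.5 R_nwt = 1014 kN.
R_n = max = 1015 kN [governs: (i)]; φR_n = 761.2 kN.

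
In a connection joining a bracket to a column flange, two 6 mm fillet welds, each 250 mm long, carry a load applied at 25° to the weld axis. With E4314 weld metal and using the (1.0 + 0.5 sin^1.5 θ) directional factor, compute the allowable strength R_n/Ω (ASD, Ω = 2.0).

R_n/Ω ≈ 311 kN

E43XX → F_EXX = 430 MPa.
t_e = 0.707 × 6 = 4.242 mm; A_we = 4.242 × 500 = 2121 mm².
Directional factor: 1.0 + 0.5 sin^1.5(25°) = 1.137.
F_nw = 0.6 × 430 × 1.137 = 293.4 MPa.
R_n/Ω = (293.4 × 2121) / 2.0 × 10⁻³ = 311.2 kN.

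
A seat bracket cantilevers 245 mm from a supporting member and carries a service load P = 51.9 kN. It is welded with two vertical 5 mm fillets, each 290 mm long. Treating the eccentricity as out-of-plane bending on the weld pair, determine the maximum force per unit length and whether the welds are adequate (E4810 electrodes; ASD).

E48XX → F_EXX = 480 MPa.
L_w = 2 × 290 = 580 mm; section modulus (unit throat) S = 2 × L²/6 = 28030 mm².
Direct shear f_v = P/L_w = 51.9×10³/580 = 89.48 N/mm.
Moment M = P × e = 51.9×10³ × 245 = 12716000 N·mm; bending f_b = M/S = 453.6 N/mm.
f_max = √(f_v² + f_b²) = √(89.48² + 453.6²) = 462.3 N/mm.
r_n/Ω = (1/2.0) × 0.6 × 480 × (0.707 × 5) = 509 N/mm → adequate.

f_max ≈ 462 N/mm; adequate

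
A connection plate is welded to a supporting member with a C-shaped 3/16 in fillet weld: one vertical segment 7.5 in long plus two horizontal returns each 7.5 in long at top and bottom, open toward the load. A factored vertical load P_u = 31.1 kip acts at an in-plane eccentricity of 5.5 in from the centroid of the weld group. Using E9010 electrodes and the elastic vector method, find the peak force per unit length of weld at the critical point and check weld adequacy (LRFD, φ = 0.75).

E90XX → F_EXX = 90 ksi.
Total weld length L_w = 22.5 in. Treat welds as unit-width lines.
Centroid: x̄ = 2×7.5×3.75 / 22.5 = 2.5 in from the vertical weld.
Polar moment about centroid: J = I_x + I_y = [7.5³/12 + 2×7.5×3.75²] + [7.5×2.5² + 2(7.5³/12 + 7.5×1.25²)] = 386.7 in³.
Direct shear f_v = P/L_w = 31.1 / 22.5 = 1.382 kip/in (vertical).
Torsion M = P·e = 31.1 × 5.5 = 171.05 kip·in.
Critical point at (x, y) = (5, 3.75) from centroid. f_tx = M·y/J = 1.659 kip/in; f_ty = M·x/J = 2.212 kip/in.
Resultant f_max = √[f_tx² + (f_v + f_ty)²] = √[1.659² + (1.382 + 2.212)²] = 3.958 kip/in.
Capacity per unit length: φr_n = 0.75 × 0.6 × 90 × (0.707 × 0.1875) = 5.369 kip/in.
3.958 ≤ 5.369 → adequate.

f_max ≈ 3.96 kip/in; adequate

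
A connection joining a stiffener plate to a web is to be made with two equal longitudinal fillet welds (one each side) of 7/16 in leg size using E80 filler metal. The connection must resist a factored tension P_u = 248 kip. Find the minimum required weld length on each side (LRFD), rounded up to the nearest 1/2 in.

L = 11.5 in on each side

E80XX → F_EXX = 80 ksi.
Throat t_e = 0.707 × 0.4375 = 0.3093 in.
φr_n = 0.75 × 0.6 × 80 × 0.3093 = 11.14 kip/in.
L_req = P_u / φr_n = 248 / 11.14 = 22.27 in total.
Per side: 22.27 / 2 = 11.14 in.
Round up → use L = 11.5 in on each side.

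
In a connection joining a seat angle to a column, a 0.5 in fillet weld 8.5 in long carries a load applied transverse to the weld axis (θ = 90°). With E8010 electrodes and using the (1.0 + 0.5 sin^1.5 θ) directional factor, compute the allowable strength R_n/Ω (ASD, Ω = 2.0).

R_n/Ω ≈ 108 kip

E80XX → F_EXX = 80 ksi.
t_e = 0.707 × 0.5 = 0.3535 in; A_we = 0.3535 × 8.5 = 3.005 in².
Directional factor: 1.0 + 0.5 sin^1.5(90°) = 1.5.
F_nw = 0.6 × 80 × 1.5 = 72 ksi.
R_n/Ω = (72 × 3.005) / 2.0 = 108.2 kip.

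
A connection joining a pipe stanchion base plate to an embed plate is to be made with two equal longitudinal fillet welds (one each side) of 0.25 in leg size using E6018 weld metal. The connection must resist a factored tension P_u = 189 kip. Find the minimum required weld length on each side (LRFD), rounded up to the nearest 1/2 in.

E60XX → F_EXX = 60 ksi.
Throat t_e = 0.707 × 0.25 = 0.1767 in.
φr_n = 0.75 × 0.6 × 60 × 0.1767 = 4.772 kip/in.
L_req = P_u / φr_n = 189 / 4.772 = 39.6 in total.
Per side: 39.6 / 2 = 19.8 in.
Round up → use L = 20 in on each side.

L = 20 in on each side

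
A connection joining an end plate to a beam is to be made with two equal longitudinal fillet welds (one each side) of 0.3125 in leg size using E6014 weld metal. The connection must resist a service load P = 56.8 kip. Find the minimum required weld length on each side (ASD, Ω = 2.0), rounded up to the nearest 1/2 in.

E60XX → F_EXX = 60 ksi.
Throat t_e = 0.707 × 0.3125 = 0.2209 in.
r_n/Ω = (0.6 × 60 × 0.2209) / 2.0 = 3.977 kip/in.
L_req = P / (r_n/Ω) = 56.8 / 3.977 = 14.28 in total.
Per side: 14.28 / 2 = 7.141 in.
Round up → use L = 7.5 in on each side.

L = 7.5 in on each side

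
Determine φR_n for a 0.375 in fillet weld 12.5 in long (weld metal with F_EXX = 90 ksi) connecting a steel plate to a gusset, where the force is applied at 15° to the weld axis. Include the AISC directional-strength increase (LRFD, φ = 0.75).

φR_n ≈ 143 kips

t_e = 0.707 × 0.375 = 0.2651 in; A_we = 0.2651 × 12.5 = 3.314 in².
Directional factor: 1.0 + 0.5 sin^1.5(15°) = 1.066.
F_nw = 0.6 × 90 × 1.066 = 57.56 ksi.
φR_n = 0.75 × 57.56 × 3.314 = 143.1 kips.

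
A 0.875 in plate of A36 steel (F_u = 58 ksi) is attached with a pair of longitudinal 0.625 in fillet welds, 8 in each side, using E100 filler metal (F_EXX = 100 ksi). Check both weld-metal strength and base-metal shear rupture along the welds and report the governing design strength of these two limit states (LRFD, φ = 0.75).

t_e = 0.707 × 0.625 = 0.4419 in; L = 16 in.
Weld metal: φR_n = 0.75 × 0.6 × 100 × 0.4419 × 16 = 318.1 kip.
Base metal (shear rupture): φR_n = 0.75 × 0.6 × 58 × 0.875 × 16 = 365.4 kip.
Governing: weld metal.

φR_n ≈ 318 kip (weld metal governs)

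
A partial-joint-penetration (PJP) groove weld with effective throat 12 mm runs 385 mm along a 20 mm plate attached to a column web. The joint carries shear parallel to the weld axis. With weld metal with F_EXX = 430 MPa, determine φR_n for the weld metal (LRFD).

Effective throat (given) t_e = 12 mm.
A_we = 12 × 385 = 4620 mm².
F_nw = 0.6 F_EXX = 258 MPa.
φR_n = 0.75 × 258 × 4620 × 10⁻³ = 894 kN.

φR_n ≈ 894 kN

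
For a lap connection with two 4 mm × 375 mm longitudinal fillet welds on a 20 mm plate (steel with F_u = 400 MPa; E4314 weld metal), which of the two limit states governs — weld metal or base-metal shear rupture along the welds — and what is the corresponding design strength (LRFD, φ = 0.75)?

E43XX → F_EXX = 430 MPa.
t_e = 0.707 × 4 = 2.828 mm; L = 750 mm.
Weld metal: φR_n = 0.75 × 0.6 × 430 × 2.828 × 750 × 10⁻³ = 410.4 kN.
Base metal (shear rupture): φR_n = 0.75 × 0.6 × 400 × 20 × 750 × 10⁻³ = 2700 kN.
Governing: weld metal.

φR_n ≈ 410 kN (weld metal governs)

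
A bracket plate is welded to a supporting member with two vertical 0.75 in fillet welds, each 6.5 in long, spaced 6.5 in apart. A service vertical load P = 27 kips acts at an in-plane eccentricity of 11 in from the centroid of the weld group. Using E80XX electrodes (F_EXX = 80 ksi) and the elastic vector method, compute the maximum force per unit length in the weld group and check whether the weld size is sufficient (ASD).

f_max ≈ 9.04 kip/in; adequate

Total weld length L_w = 13 in. Treat welds as unit-width lines.
Polar moment about centroid: J = 2[d³/12 + d(b/2)²] = 2[6.5³/12 + 6.5×3.25²] = 183.1 in³.
Direct shear f_v = P/L_w = 27 / 13 = 2.077 kip/in (vertical).
Torsion M = P·e = 27 × 11 = 297 kip·in.
Critical point at (x, y) = (3.25, 3.25) from centroid. f_tx = M·y/J = 5.272 kip/in; f_ty = M·x/J = 5.272 kip/in.
Resultant f_max = √[f_tx² + (f_v + f_ty)²] = √[5.272² + (2.077 + 5.272)²] = 9.045 kip/in.
Capacity per unit length: r_n/Ω = (1/2.0) × 0.6 × 80 × (0.707 × 0.75) = 12.73 kip/in.
9.045 ≤ 12.73 → adequate.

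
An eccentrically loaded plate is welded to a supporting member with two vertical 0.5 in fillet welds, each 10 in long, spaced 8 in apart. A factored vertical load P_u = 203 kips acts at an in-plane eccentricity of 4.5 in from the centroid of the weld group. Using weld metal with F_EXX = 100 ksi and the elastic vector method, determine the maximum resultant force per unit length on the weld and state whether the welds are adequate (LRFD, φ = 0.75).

Total weld length L_w = 20 in. Treat welds as unit-width lines.
Polar moment about centroid: J = 2[d³/12 + d(b/2)²] = 2[10³/12 + 10×4²] = 486.7 in³.
Direct shear f_v = P/L_w = 203 / 20 = 10.15 kip/in (vertical).
Torsion M = P·e = 203 × 4.5 = 913.5 kip·in.
Critical point at (x, y) = (4, 5) from centroid. f_tx = M·y/J = 9.385 kip/in; f_ty = M·x/J = 7.508 kip/in.
Resultant f_max = √[f_tx² + (f_v + f_ty)²] = √[9.385² + (10.15 + 7.508)²] = 20 kip/in.
Capacity per unit length: φr_n = 0.75 × 0.6 × 100 × (0.707 × 0.5) = 15.91 kip/in.
20 > 15.91 → NOT adequate.

f_max ≈ 20 kip/in; NOT adequate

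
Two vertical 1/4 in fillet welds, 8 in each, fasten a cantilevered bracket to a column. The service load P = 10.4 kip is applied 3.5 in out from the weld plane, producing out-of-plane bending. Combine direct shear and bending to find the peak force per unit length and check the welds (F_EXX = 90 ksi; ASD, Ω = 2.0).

f_max ≈ 1.83 kip/in; adequate

L_w = 2 × 8 = 16 in; section modulus (unit throat) S = 2 × L²/6 = 21.33 in².
Direct shear f_v = P/L_w = 10.4/16 = 0.65 kip/in.
Moment M = P × e = 10.4 × 3.5 = 36.4 kip·in; bending f_b = M/S = 1.706 kip/in.
f_max = √(f_v² + f_b²) = √(0.65² + 1.706²) = 1.826 kip/in.
r_n/Ω = (1/2.0) × 0.6 × 90 × (0.707 × 0.25) = 4.772 kip/in → adequate.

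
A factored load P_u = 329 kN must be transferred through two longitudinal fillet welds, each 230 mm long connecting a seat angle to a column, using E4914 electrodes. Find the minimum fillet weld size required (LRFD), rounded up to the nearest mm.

w = 5 mm

E49XX → F_EXX = 490 MPa.
Total weld length L = 460 mm.
Required throat t_e = P_u / (φ × 0.6 F_EXX × L) = 329 / (0.75 × 0.6 × 490 × 460 × 10⁻³) = 3.244 mm.
Required leg w = t_e / 0.707 = 4.588 mm → use 5 mm.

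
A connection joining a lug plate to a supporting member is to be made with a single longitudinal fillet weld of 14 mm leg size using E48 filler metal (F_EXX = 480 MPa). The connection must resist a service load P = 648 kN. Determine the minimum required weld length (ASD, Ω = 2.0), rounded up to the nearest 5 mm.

Throat t_e = 0.707 × 14 = 9.898 mm.
r_n/Ω = (0.6 × 480 × 9.898) / 2.0 = 1425 N/mm = 1.425 kN/mm.
L_req = P / (r_n/Ω) = 648 / 1.425 = 454.6 mm total.
Round up → use L = 455 mm.

L = 455 mm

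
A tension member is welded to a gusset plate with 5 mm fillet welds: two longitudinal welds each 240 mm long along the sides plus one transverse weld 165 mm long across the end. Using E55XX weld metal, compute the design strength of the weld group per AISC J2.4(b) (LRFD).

φR_n ≈ 574 kN

E55XX → F_EXX = 550 MPa.
t_e = 0.707 × 5 = 3.535 mm.
R_nwl = 0.6 × 550 × 3.535 × 480 × 10⁻³ = 559.9 kN (longitudinal, 2 welds).
R_nwt = 0.6 × 550 × 3.535 × 165 × 10⁻³ = 192.5 kN (transverse, base value).
(i) R_nwl + R_nwt = 752.4 kN; (ii) 0.85 R_nwl + 1.5 R_nwt = 764.7 kN.
R_n = max = 764.7 kN [governs: (ii)]; φR_n = 573.5 kN.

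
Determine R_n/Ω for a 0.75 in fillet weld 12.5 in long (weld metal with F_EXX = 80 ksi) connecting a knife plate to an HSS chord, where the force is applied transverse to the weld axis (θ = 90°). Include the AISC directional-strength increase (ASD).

R_n/Ω ≈ 239 kips

t_e = 0.707 × 0.75 = 0.5302 in; A_we = 0.5302 × 12.5 = 6.628 in².
Directional factor: 1.0 + 0.5 sin^1.5(90°) = 1.5.
F_nw = 0.6 × 80 × 1.5 = 72 ksi.
R_n/Ω = (72 × 6.628) / 2.0 = 238.6 kips.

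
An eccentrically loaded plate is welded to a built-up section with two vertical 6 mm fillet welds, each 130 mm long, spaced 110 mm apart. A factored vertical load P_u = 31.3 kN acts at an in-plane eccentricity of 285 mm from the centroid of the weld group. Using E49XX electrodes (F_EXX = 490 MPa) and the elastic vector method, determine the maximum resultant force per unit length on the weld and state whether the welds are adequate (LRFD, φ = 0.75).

f_max ≈ 742 N/mm; adequate

Total weld length L_w = 260 mm. Treat welds as unit-width lines.
Polar moment about centroid: J = 2[d³/12 + d(b/2)²] = 2[130³/12 + 130×55²] = 1153000 mm³.
Direct shear f_v = P/L_w = 31.3×10³ / 260 = 120.4 N/mm (vertical).
Torsion M = P·e = 31.3×10³ × 285 = 8920500 N·mm.
Critical point at (x, y) = (55, 65) from centroid. f_tx = M·y/J = 503 N/mm; f_ty = M·x/J = 425.6 N/mm.
Resultant f_max = √[f_tx² + (f_v + f_ty)²] = √[503² + (120.4 + 425.6)²] = 742.4 N/mm.
Capacity per unit length: φr_n = 0.75 × 0.6 × 490 × (0.707 × 6) = 935.4 N/mm.
742.4 ≤ 935.4 → adequate.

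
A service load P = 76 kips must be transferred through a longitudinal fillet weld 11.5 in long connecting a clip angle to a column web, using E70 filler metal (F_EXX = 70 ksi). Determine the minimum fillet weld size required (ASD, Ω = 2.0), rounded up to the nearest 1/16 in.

w = 1/2 in

Total weld length L = 11.5 in.
Required throat t_e = P × Ω / (0.6 F_EXX × L) = 76 × 2.0 / (0.6 × 70 × 11.5) = 0.3147 in.
Required leg w = t_e / 0.707 = 0.4451 in → use 1/2 in.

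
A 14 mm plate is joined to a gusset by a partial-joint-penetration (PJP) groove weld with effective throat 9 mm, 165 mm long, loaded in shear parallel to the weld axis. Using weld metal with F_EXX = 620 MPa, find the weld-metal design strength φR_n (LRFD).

Effective throat (given) t_e = 9 mm.
A_we = 9 × 165 = 1485 mm².
F_nw = 0.6 F_EXX = 372 MPa.
φR_n = 0.75 × 372 × 1485 × 10⁻³ = 414.3 kN.

φR_n ≈ 414 kN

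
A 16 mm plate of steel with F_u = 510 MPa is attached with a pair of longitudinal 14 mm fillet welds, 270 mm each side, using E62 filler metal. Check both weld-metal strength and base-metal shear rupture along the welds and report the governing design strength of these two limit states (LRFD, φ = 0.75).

φR_n ≈ 1490 kN (weld metal governs)

E62XX → F_EXX = 620 MPa.
t_e = 0.707 × 14 = 9.898 mm; L = 540 mm.
Weld metal: φR_n = 0.75 × 0.6 × 620 × 9.898 × 540 × 10⁻³ = 1491 kN.
Base metal (shear rupture): φR_n = 0.75 × 0.6 × 510 × 16 × 540 × 10⁻³ = 1983 kN.
Governing: weld metal.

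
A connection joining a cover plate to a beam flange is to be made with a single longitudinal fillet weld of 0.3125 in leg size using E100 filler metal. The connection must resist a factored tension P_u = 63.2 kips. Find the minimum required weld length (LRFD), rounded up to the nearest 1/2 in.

L = 6.5 in

E100XX → F_EXX = 100 ksi.
Throat t_e = 0.707 × 0.3125 = 0.2209 in.
φr_n = 0.75 × 0.6 × 100 × 0.2209 = 9.942 kips/in.
L_req = P_u / φr_n = 63.2 / 9.942 = 6.357 in total.
Round up → use L = 6.5 in.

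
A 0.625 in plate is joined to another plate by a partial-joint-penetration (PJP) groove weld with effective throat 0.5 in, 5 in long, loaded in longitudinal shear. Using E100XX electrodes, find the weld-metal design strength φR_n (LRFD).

φR_n ≈ 112 kips

E100XX → F_EXX = 100 ksi.
Effective throat (given) t_e = 0.5 in.
A_we = 0.5 × 5 = 2.5 in².
F_nw = 0.6 F_EXX = 60 ksi.
φR_n = 0.75 × 60 × 2.5 = 112.5 kips.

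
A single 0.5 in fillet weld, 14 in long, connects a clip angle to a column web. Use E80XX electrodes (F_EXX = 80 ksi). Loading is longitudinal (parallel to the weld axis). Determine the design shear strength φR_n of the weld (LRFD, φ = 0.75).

Effective throat t_e = 0.707 × 0.5 = 0.3535 in.
Total length L = 14 in; A_we = 0.3535 × 14 = 4.949 in².
F_nw = 0.6 F_EXX = 0.6 × 80 = 48 ksi.
φR_n = 0.75 × 48 × 4.949 = 178.2 kip.

φR_n ≈ 178 kip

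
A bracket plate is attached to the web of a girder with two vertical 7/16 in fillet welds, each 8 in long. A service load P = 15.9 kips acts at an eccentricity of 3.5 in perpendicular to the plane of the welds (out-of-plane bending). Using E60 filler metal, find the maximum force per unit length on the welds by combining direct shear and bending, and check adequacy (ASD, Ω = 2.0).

f_max ≈ 2.79 kip/in; adequate

E60XX → F_EXX = 60 ksi.
L_w = 2 × 8 = 16 in; section modulus (unit throat) S = 2 × L²/6 = 21.33 in².
Direct shear f_v = P/L_w = 15.9/16 = 0.9938 kip/in.
Moment M = P × e = 15.9 × 3.5 = 55.65 kip·in; bending f_b = M/S = 2.609 kip/in.
f_max = √(f_v² + f_b²) = √(0.9938² + 2.609²) = 2.791 kip/in.
r_n/Ω = (1/2.0) × 0.6 × 60 × (0.707 × 0.4375) = 5.568 kip/in → adequate.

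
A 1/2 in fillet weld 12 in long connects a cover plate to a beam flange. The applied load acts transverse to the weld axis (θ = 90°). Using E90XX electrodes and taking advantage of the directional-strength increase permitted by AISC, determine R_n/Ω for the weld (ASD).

E90XX → F_EXX = 90 ksi.
t_e = 0.707 × 0.5 = 0.3535 in; A_we = 0.3535 × 12 = 4.242 in².
Directional factor: 1.0 + 0.5 sin^1.5(90°) = 1.5.
F_nw = 0.6 × 90 × 1.5 = 81 ksi.
R_n/Ω = (81 × 4.242) / 2.0 = 171.8 kips.

R_n/Ω ≈ 172 kips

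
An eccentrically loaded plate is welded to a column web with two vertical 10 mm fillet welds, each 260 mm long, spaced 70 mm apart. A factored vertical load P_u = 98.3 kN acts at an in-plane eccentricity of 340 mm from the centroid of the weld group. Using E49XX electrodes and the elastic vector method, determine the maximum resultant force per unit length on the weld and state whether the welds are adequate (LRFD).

E49XX → F_EXX = 490 MPa.
Total weld length L_w = 520 mm. Treat welds as unit-width lines.
Polar moment about centroid: J = 2[d³/12 + d(b/2)²] = 2[260³/12 + 260×35²] = 3566000 mm³.
Direct shear f_v = P/L_w = 98.3×10³ / 520 = 189 N/mm (vertical).
Torsion M = P·e = 98.3×10³ × 340 = 33422000 N·mm.
Critical point at (x, y) = (35, 130) from centroid. f_tx = M·y/J = 1218 N/mm; f_ty = M·x/J = 328 N/mm.
Resultant f_max = √[f_tx² + (f_v + f_ty)²] = √[1218² + (189 + 328)²] = 1323 N/mm.
Capacity per unit length: φr_n = 0.75 × 0.6 × 490 × (0.707 × 10) = 1559 N/mm.
1323 ≤ 1559 → adequate.

f_max ≈ 1320 N/mm; adequate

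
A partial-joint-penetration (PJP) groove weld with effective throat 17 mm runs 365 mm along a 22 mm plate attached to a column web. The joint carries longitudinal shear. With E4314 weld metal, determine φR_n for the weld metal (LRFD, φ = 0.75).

E43XX → F_EXX = 430 MPa.
Effective throat (given) t_e = 17 mm.
A_we = 17 × 365 = 6205 mm².
F_nw = 0.6 F_EXX = 258 MPa.
φR_n = 0.75 × 258 × 6205 × 10⁻³ = 1201 kN.

φR_n ≈ 1200 kN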